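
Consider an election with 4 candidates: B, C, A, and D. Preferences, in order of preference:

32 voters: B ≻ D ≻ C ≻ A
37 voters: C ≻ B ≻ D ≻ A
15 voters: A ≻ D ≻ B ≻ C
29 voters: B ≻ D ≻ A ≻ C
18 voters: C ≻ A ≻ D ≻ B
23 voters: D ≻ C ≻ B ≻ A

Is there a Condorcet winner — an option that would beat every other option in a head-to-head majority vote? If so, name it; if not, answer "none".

Checking pairwise contests:
C beats B 78–76.
D beats C 99–55.
B beats A 121–33.
B beats D 98–56.
Every option loses at least one head-to-head, so there is no Condorcet winner.

none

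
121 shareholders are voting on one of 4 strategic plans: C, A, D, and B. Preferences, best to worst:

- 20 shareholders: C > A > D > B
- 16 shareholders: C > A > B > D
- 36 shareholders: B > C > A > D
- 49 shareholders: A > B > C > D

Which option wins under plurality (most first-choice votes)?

First-place votes: C 36, A 49, D 0, B 36.
A has the most first-place votes.

A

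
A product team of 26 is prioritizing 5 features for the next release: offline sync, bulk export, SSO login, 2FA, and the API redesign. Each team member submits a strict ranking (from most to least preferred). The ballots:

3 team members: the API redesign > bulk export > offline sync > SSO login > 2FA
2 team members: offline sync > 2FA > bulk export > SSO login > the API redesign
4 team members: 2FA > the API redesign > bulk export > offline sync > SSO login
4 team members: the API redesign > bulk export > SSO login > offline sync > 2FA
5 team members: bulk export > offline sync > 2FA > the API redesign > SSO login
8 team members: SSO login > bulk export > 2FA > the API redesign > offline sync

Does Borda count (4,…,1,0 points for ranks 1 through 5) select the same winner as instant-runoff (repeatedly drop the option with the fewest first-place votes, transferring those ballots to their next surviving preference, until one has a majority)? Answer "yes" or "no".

Borda — scores: offline sync 37, bulk export 77, SSO login 45, 2FA 48, the API redesign 53. Winner: bulk export.
Instant-runoff — R1 offline sync 2, bulk export 5, SSO login 8, 2FA 4, the API redesign 7 (offline sync out); R2 bulk export 5, SSO login 8, 2FA 6, the API redesign 7 (bulk export out); R3 SSO login 8, 2FA 11, the API redesign 7 (the API redesign out); R4 SSO login 15, 2FA 11 (SSO login winner). Winner: SSO login.
The two methods disagree.

no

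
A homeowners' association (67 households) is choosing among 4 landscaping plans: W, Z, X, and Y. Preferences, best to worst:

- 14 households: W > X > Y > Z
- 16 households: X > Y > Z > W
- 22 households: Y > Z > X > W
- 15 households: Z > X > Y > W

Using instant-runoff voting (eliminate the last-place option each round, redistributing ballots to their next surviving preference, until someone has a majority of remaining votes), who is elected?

X

Round 1: W 14, Z 15, X 16, Y 22. Eliminate W.
Round 2: Z 15, X 30, Y 22. Eliminate Z.
Round 3: X 45, Y 22. X has a majority.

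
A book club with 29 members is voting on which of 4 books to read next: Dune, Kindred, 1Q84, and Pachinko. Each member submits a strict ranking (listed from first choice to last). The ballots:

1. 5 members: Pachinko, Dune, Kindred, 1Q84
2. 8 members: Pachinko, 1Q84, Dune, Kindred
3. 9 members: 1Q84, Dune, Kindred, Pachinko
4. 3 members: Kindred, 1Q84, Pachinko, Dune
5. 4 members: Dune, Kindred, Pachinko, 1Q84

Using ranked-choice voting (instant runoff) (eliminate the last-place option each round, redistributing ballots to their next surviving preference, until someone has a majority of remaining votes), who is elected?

Round 1: Dune 4, Kindred 3, 1Q84 9, Pachinko 13. Eliminate Kindred.
Round 2: Dune 4, 1Q84 12, Pachinko 13. Eliminate Dune.
Round 3: 1Q84 12, Pachinko 17. Pachinko has a majority.

Pachinko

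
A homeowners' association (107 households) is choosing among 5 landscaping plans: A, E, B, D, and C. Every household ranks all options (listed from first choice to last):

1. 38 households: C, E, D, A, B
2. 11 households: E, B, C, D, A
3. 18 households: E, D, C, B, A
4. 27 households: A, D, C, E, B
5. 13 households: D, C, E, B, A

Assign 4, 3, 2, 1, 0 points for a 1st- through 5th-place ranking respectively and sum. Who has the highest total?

A: 38·1 + 11·0 + 18·0 + 27·4 + 13·0 = 146
E: 38·3 + 11·4 + 18·4 + 27·1 + 13·2 = 283
B: 38·0 + 11·3 + 18·1 + 27·0 + 13·1 = 64
D: 38·2 + 11·1 + 18·3 + 27·3 + 13·4 = 274
C: 38·4 + 11·2 + 18·2 + 27·2 + 13·3 = 303
C has the highest Borda score (303).

C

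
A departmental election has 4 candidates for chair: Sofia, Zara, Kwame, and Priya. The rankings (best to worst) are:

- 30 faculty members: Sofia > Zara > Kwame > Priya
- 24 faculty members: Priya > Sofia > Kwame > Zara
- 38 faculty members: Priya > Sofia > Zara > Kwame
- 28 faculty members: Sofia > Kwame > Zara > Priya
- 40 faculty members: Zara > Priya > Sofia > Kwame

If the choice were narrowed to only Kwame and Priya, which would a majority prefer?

Priya

Voters preferring Kwame to Priya: 58; preferring Priya to Kwame: 102.
Priya wins the head-to-head.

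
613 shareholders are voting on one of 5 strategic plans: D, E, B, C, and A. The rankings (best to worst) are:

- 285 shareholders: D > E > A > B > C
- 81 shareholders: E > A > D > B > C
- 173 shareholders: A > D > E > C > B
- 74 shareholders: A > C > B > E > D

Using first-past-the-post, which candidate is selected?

D

First-place votes: D 285, E 81, B 0, C 0, A 247.
D has the most first-place votes.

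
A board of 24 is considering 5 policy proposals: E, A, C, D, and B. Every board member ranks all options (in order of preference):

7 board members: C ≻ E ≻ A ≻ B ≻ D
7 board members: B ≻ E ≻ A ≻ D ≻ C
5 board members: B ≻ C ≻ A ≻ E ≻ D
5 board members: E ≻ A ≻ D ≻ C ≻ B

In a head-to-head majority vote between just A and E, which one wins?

E

Voters preferring A to E: 5; preferring E to A: 19.
E wins the head-to-head.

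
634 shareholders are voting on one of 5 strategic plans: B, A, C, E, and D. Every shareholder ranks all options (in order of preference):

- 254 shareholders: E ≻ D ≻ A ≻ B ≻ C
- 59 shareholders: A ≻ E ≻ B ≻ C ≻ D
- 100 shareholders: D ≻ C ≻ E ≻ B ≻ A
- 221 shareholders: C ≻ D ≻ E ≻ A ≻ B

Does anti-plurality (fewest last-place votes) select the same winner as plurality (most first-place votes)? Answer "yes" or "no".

yes

Anti-plurality — last-place votes: B 221, A 100, C 254, E 0, D 59. Winner: E.
Plurality — first-place votes: B 0, A 59, C 221, E 254, D 100. Winner: E.
The two methods agree.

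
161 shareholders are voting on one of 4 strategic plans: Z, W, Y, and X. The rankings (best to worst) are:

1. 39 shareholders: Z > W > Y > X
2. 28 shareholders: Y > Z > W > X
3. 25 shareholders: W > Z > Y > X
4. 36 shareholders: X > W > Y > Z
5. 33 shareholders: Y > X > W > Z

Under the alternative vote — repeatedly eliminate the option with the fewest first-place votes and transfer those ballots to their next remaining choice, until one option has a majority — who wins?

Y

Round 1: Z 39, W 25, Y 61, X 36. Eliminate W.
Round 2: Z 64, Y 61, X 36. Eliminate X.
Round 3: Z 64, Y 97. Y has a majority.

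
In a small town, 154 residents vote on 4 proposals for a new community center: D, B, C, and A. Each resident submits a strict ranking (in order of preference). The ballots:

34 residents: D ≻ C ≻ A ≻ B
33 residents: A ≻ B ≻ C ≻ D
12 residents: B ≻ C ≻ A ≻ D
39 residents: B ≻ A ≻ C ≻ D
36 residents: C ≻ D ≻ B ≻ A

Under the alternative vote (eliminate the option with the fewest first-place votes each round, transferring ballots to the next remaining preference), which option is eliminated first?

A

Round 1: D 34, B 51, C 36, A 33. Eliminate A.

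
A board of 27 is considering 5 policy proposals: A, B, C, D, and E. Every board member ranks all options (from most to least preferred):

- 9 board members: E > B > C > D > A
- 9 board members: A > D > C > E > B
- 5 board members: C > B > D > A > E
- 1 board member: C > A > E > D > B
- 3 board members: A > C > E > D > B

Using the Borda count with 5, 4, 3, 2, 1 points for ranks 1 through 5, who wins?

C

A: 9·1 + 9·5 + 5·2 + 1·4 + 3·5 = 83
B: 9·4 + 9·1 + 5·4 + 1·1 + 3·1 = 69
C: 9·3 + 9·3 + 5·5 + 1·5 + 3·4 = 96
D: 9·2 + 9·4 + 5·3 + 1·2 + 3·2 = 77
E: 9·5 + 9·2 + 5·1 + 1·3 + 3·3 = 80
C has the highest Borda score (96).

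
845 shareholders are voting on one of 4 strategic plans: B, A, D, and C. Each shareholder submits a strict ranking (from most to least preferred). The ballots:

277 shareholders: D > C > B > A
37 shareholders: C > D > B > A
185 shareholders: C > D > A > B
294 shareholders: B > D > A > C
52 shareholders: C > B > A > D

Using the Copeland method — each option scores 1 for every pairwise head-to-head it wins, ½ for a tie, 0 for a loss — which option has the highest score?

B: beats A; loses to D and C → score 1.
A: loses to B, D, and C → score 0.
D: beats B, A, and C → score 3.
C: beats B and A; loses to D → score 2.
D has the best pairwise record.

D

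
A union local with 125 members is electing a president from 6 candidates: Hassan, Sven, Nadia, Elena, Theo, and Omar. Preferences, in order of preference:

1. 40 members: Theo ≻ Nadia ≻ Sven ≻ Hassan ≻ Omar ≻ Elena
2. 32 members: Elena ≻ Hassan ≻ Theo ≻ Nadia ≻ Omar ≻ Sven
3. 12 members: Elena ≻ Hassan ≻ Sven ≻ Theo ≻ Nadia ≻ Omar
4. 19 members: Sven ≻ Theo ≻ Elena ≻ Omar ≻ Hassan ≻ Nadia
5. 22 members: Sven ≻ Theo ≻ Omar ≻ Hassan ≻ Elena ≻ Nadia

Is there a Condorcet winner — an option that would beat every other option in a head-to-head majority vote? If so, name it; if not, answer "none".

Theo vs Hassan: 81–44 for Theo.
Theo vs Sven: 72–53 for Theo.
Theo vs Nadia: 125–0 for Theo.
Theo vs Elena: 81–44 for Theo.
Theo vs Omar: 125–0 for Theo.
Theo beats every other option head-to-head.

Theo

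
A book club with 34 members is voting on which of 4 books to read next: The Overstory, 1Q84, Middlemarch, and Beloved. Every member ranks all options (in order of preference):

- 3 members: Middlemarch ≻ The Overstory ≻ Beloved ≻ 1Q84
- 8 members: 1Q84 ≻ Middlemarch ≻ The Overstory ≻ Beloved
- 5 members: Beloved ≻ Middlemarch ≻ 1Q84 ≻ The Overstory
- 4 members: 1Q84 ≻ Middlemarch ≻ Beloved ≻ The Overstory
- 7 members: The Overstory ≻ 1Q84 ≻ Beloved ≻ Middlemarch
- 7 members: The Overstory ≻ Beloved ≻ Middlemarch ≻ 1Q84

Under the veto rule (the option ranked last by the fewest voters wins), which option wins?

Middlemarch

Last-place votes: The Overstory 9, 1Q84 10, Middlemarch 7, Beloved 8.
Middlemarch is ranked last by the fewest voters, so Middlemarch wins.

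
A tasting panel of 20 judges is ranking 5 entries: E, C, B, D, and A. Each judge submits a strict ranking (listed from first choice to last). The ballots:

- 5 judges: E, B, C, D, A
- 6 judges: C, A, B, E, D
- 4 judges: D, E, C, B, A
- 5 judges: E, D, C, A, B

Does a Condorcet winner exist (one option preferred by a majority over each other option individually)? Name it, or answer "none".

E

E vs C: 14–6 for E.
E vs B: 14–6 for E.
E vs D: 16–4 for E.
E vs A: 14–6 for E.
E beats every other option head-to-head.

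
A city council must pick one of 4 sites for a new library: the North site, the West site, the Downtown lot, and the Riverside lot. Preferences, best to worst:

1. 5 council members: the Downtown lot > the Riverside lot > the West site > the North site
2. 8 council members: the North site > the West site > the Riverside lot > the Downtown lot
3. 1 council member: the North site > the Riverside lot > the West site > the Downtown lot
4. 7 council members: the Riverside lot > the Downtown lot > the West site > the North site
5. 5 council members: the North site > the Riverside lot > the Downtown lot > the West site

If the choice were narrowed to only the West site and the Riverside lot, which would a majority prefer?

the Riverside lot

Voters preferring the West site to the Riverside lot: 8; preferring the Riverside lot to the West site: 18.
the Riverside lot wins the head-to-head.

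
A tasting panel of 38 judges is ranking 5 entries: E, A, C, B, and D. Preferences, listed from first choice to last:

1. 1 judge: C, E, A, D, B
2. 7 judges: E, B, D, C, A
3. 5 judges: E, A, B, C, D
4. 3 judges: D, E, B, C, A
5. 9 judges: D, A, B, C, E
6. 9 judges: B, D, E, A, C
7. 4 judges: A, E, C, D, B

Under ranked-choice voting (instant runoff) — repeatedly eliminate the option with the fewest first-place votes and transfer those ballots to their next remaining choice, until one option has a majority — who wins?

D

Round 1: E 12, A 4, C 1, B 9, D 12. Eliminate C.
Round 2: E 13, A 4, B 9, D 12. Eliminate A.
Round 3: E 17, B 9, D 12. Eliminate B.
Round 4: E 17, D 21. D has a majority.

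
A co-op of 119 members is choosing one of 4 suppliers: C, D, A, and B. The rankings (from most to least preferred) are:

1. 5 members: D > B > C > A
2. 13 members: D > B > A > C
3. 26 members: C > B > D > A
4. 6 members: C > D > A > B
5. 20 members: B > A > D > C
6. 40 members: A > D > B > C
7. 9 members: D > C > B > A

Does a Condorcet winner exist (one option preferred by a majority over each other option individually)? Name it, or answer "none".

none

Checking pairwise contests:
D beats C 87–32.
A beats D 60–59.
B beats A 73–46.
D beats B 73–46.
Every option loses at least one head-to-head, so there is no Condorcet winner.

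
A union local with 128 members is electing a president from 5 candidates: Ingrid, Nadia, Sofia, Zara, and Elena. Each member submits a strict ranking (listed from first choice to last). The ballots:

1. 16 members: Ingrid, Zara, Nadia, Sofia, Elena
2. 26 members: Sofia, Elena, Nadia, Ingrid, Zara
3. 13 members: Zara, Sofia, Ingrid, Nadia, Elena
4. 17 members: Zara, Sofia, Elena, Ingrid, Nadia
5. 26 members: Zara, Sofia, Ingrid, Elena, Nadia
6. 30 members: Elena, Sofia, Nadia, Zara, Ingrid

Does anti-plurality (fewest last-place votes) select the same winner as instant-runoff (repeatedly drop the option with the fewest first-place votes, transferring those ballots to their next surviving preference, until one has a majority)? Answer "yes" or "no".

no

Anti-plurality — last-place votes: Ingrid 30, Nadia 43, Sofia 0, Zara 26, Elena 29. Winner: Sofia.
Instant-runoff — R1 Ingrid 16, Nadia 0, Sofia 26, Zara 56, Elena 30 (Nadia out); R2 Ingrid 16, Sofia 26, Zara 56, Elena 30 (Ingrid out); R3 Sofia 26, Zara 72, Elena 30 (Zara winner). Winner: Zara.
The two methods disagree.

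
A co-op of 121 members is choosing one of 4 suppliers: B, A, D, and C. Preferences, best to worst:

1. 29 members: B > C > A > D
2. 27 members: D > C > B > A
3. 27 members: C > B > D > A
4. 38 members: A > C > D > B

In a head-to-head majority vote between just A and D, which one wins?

Voters preferring A to D: 67; preferring D to A: 54.
A wins the head-to-head.

A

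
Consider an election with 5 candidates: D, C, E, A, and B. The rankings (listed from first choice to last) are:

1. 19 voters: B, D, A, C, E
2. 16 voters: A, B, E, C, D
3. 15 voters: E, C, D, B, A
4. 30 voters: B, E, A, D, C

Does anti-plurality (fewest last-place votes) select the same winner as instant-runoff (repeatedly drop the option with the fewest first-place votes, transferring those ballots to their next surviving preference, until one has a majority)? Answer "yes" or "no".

Anti-plurality — last-place votes: D 16, C 30, E 19, A 15, B 0. Winner: B.
Instant-runoff — R1 D 0, C 0, E 15, A 16, B 49 (B winner). Winner: B.
The two methods agree.

yes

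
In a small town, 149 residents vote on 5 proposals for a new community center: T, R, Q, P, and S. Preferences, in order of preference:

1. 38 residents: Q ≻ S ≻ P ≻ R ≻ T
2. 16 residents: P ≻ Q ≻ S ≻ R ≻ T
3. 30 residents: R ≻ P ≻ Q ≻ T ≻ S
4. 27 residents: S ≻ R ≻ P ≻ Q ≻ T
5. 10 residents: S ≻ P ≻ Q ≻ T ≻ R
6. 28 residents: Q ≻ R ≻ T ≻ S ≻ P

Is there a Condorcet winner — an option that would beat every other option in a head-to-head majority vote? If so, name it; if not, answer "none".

none

Checking pairwise contests:
R beats T 139–10.
Q beats R 92–57.
P beats Q 83–66.
R beats P 85–64.
Q beats S 112–37.
Every option loses at least one head-to-head, so there is no Condorcet winner.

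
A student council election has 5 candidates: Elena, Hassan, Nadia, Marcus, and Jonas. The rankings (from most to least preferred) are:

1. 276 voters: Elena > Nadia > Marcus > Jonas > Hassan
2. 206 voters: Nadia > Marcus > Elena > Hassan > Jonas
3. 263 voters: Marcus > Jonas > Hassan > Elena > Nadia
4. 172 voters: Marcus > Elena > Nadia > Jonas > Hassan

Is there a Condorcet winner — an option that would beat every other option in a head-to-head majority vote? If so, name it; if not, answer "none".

none

Checking pairwise contests:
Marcus beats Elena 641–276.
Elena beats Hassan 654–263.
Elena beats Nadia 711–206.
Nadia beats Marcus 482–435.
Elena beats Jonas 654–263.
Every option loses at least one head-to-head, so there is no Condorcet winner.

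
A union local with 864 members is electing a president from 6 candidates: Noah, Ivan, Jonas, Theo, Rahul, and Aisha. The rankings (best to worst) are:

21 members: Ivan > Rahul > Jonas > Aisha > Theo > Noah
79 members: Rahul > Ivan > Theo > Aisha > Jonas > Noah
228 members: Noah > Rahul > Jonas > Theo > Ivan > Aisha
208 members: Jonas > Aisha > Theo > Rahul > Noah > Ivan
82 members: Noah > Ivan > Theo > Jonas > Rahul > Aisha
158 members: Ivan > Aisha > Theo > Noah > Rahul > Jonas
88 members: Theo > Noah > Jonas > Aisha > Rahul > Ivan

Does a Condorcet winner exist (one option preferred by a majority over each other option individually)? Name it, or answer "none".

none

Checking pairwise contests:
Theo beats Noah 554–310.
Noah beats Ivan 606–258.
Noah beats Jonas 556–308.
Jonas beats Theo 457–407.
Noah beats Rahul 556–308.
Ivan beats Aisha 568–296.
Every option loses at least one head-to-head, so there is no Condorcet winner.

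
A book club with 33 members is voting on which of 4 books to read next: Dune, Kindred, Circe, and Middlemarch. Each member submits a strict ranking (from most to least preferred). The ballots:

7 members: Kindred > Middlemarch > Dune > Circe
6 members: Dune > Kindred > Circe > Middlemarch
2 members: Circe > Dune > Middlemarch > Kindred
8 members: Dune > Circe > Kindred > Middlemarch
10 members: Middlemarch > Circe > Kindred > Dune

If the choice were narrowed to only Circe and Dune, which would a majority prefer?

Dune

Voters preferring Circe to Dune: 12; preferring Dune to Circe: 21.
Dune wins the head-to-head.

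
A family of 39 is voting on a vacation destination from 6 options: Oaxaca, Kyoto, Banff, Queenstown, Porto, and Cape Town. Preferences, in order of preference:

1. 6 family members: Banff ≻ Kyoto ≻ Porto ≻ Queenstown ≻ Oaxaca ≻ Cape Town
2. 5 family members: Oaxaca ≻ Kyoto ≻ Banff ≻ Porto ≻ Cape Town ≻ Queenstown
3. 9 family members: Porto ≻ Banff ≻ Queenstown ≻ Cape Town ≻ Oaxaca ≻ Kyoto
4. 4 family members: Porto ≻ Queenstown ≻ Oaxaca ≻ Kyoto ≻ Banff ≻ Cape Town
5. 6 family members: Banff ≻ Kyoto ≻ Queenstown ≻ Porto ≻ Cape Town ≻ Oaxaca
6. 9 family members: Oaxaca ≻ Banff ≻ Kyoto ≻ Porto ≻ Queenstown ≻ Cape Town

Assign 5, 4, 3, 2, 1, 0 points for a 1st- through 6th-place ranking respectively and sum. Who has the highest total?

Banff

Oaxaca: 6·1 + 5·5 + 9·1 + 4·3 + 6·0 + 9·5 = 97
Kyoto: 6·4 + 5·4 + 9·0 + 4·2 + 6·4 + 9·3 = 103
Banff: 6·5 + 5·3 + 9·4 + 4·1 + 6·5 + 9·4 = 151
Queenstown: 6·2 + 5·0 + 9·3 + 4·4 + 6·3 + 9·1 = 82
Porto: 6·3 + 5·2 + 9·5 + 4·5 + 6·2 + 9·2 = 123
Cape Town: 6·0 + 5·1 + 9·2 + 4·0 + 6·1 + 9·0 = 29
Banff has the highest Borda score (151).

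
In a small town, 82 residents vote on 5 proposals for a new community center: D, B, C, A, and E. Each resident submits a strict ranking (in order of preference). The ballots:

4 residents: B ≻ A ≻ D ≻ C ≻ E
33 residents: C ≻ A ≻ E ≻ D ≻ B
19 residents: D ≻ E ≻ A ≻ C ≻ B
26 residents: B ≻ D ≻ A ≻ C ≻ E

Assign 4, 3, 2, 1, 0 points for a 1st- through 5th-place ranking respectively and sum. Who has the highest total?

D: 4·2 + 33·1 + 19·4 + 26·3 = 195
B: 4·4 + 33·0 + 19·0 + 26·4 = 120
C: 4·1 + 33·4 + 19·1 + 26·1 = 181
A: 4·3 + 33·3 + 19·2 + 26·2 = 201
E: 4·0 + 33·2 + 19·3 + 26·0 = 123
A has the highest Borda score (201).

A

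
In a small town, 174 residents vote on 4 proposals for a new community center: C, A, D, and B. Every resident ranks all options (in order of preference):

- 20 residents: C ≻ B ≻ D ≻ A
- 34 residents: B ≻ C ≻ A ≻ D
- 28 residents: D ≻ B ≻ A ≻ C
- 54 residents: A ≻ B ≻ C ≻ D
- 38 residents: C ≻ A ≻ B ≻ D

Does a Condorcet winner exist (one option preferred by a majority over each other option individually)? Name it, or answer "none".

none

Checking pairwise contests:
B beats C 116–58.
C beats A 92–82.
C beats D 146–28.
A beats B 92–82.
Every option loses at least one head-to-head, so there is no Condorcet winner.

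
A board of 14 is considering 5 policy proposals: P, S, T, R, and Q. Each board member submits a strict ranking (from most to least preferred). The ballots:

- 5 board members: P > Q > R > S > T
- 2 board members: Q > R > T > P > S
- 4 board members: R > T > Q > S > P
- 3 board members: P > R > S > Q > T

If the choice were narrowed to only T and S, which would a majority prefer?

S

Voters preferring T to S: 6; preferring S to T: 8.
S wins the head-to-head.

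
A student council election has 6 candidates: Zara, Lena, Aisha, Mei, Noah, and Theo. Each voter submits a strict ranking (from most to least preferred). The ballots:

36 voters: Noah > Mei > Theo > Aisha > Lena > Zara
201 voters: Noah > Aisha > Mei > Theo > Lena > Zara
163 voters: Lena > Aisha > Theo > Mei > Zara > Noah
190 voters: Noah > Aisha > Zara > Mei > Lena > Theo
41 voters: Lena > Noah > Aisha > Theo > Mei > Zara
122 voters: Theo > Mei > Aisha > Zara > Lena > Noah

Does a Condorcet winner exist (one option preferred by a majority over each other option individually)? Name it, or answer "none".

Noah vs Zara: 468–285 for Noah.
Noah vs Lena: 427–326 for Noah.
Noah vs Aisha: 468–285 for Noah.
Noah vs Mei: 468–285 for Noah.
Noah vs Theo: 468–285 for Noah.
Noah beats every other option head-to-head.

Noah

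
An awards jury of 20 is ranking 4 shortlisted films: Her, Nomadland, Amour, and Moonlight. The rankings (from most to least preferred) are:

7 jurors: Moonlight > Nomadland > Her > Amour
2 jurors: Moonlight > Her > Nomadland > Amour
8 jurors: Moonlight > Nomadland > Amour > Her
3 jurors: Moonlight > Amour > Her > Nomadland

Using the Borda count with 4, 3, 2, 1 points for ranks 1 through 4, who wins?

Moonlight

Her: 7·2 + 2·3 + 8·1 + 3·2 = 34
Nomadland: 7·3 + 2·2 + 8·3 + 3·1 = 52
Amour: 7·1 + 2·1 + 8·2 + 3·3 = 34
Moonlight: 7·4 + 2·4 + 8·4 + 3·4 = 80
Moonlight has the highest Borda score (80).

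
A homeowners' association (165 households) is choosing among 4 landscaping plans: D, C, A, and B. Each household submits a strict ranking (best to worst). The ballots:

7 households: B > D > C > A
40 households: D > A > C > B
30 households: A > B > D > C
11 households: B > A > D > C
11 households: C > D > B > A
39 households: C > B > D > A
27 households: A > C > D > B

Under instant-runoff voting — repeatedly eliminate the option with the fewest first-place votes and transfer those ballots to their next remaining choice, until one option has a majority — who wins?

A

Round 1: D 40, C 50, A 57, B 18. Eliminate B.
Round 2: D 47, C 50, A 68. Eliminate D.
Round 3: C 57, A 108. A has a majority.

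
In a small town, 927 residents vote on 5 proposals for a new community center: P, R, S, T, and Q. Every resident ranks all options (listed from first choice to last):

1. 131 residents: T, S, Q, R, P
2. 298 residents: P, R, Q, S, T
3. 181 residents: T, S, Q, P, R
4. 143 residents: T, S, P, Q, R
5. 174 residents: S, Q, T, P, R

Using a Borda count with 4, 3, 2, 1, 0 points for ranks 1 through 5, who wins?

S

P: 131·0 + 298·4 + 181·1 + 143·2 + 174·1 = 1833
R: 131·1 + 298·3 + 181·0 + 143·0 + 174·0 = 1025
S: 131·3 + 298·1 + 181·3 + 143·3 + 174·4 = 2359
T: 131·4 + 298·0 + 181·4 + 143·4 + 174·2 = 2168
Q: 131·2 + 298·2 + 181·2 + 143·1 + 174·3 = 1885
S has the highest Borda score (2359).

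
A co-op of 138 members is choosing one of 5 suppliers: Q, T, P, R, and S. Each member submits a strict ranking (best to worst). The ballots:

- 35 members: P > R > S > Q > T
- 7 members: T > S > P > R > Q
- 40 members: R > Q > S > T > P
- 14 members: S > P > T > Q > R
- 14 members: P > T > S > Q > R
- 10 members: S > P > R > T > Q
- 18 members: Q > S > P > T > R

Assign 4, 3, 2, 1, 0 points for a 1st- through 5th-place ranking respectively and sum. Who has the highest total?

S

Q: 35·1 + 7·0 + 40·3 + 14·1 + 14·1 + 10·0 + 18·4 = 255
T: 35·0 + 7·4 + 40·1 + 14·2 + 14·3 + 10·1 + 18·1 = 166
P: 35·4 + 7·2 + 40·0 + 14·3 + 14·4 + 10·3 + 18·2 = 318
R: 35·3 + 7·1 + 40·4 + 14·0 + 14·0 + 10·2 + 18·0 = 292
S: 35·2 + 7·3 + 40·2 + 14·4 + 14·2 + 10·4 + 18·3 = 349
S has the highest Borda score (349).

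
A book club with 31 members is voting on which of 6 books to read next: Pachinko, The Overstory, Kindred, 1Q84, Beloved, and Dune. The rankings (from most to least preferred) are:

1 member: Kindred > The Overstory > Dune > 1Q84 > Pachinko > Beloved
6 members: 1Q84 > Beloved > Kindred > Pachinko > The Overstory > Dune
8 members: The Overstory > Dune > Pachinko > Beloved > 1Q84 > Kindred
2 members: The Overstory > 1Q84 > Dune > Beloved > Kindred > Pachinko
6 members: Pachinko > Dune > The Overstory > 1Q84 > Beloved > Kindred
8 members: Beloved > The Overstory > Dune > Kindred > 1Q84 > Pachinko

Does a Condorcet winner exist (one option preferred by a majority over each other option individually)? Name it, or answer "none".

The Overstory vs Pachinko: 19–12 for The Overstory.
The Overstory vs Kindred: 24–7 for The Overstory.
The Overstory vs 1Q84: 25–6 for The Overstory.
The Overstory vs Beloved: 17–14 for The Overstory.
The Overstory vs Dune: 25–6 for The Overstory.
The Overstory beats every other option head-to-head.

The Overstory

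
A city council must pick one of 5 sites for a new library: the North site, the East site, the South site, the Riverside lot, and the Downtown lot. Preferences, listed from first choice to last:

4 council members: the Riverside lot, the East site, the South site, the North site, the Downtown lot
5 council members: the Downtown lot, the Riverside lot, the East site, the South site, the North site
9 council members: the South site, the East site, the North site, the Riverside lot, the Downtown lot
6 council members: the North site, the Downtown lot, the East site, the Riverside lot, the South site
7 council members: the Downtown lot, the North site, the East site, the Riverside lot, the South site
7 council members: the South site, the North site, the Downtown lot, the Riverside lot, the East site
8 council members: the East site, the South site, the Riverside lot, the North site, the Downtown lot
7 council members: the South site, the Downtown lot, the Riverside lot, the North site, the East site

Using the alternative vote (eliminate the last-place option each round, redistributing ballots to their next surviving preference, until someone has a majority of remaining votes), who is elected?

Round 1: the North site 6, the East site 8, the South site 23, the Riverside lot 4, the Downtown lot 12. Eliminate the Riverside lot.
Round 2: the North site 6, the East site 12, the South site 23, the Downtown lot 12. Eliminate the North site.
Round 3: the East site 12, the South site 23, the Downtown lot 18. Eliminate the East site.
Round 4: the South site 35, the Downtown lot 18. The South site has a majority.

the South site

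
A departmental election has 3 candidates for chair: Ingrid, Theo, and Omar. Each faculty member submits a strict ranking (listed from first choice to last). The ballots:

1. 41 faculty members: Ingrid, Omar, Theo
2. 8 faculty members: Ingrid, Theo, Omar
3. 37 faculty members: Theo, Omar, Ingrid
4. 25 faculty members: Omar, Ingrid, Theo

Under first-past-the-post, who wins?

First-place votes: Ingrid 49, Theo 37, Omar 25.
Ingrid has the most first-place votes.

Ingrid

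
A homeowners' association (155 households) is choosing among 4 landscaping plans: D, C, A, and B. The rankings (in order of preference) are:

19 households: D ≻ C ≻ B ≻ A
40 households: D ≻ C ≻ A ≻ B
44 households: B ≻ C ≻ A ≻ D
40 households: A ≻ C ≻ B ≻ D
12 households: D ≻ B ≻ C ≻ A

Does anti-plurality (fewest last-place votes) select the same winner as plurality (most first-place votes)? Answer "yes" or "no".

no

Anti-plurality — last-place votes: D 84, C 0, A 31, B 40. Winner: C.
Plurality — first-place votes: D 71, C 0, A 40, B 44. Winner: D.
The two methods disagree.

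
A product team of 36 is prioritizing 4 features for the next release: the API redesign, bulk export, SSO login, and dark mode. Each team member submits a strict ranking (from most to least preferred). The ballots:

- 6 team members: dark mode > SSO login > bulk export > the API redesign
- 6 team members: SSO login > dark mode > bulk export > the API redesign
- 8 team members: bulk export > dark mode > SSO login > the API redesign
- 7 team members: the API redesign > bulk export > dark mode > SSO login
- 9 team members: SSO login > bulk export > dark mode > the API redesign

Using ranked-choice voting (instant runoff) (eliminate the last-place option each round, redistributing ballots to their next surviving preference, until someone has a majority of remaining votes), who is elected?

Round 1: the API redesign 7, bulk export 8, SSO login 15, dark mode 6. Eliminate dark mode.
Round 2: the API redesign 7, bulk export 8, SSO login 21. SSO login has a majority.

SSO login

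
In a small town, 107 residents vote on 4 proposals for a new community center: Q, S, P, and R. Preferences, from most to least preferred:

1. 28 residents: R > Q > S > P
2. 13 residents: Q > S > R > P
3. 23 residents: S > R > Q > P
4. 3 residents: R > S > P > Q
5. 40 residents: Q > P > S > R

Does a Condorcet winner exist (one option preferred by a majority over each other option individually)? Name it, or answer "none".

none

Checking pairwise contests:
R beats Q 54–53.
Q beats S 81–26.
Q beats P 104–3.
S beats R 76–31.
Every option loses at least one head-to-head, so there is no Condorcet winner.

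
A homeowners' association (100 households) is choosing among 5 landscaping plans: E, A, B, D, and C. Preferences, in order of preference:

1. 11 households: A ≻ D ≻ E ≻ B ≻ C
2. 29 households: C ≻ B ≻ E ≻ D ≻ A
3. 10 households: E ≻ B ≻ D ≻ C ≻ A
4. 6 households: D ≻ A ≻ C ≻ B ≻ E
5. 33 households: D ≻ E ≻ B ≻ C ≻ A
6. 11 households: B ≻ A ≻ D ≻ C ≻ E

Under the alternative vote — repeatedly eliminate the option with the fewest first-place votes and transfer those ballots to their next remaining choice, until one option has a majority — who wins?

D

Round 1: E 10, A 11, B 11, D 39, C 29. Eliminate E.
Round 2: A 11, B 21, D 39, C 29. Eliminate A.
Round 3: B 21, D 50, C 29. Eliminate B.
Round 4: D 71, C 29. D has a majority.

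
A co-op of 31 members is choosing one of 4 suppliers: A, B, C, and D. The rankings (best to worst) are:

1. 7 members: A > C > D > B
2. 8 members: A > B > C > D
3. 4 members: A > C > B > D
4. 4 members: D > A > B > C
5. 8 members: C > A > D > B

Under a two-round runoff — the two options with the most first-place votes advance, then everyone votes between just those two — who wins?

Round 1 first-place votes: A 19, B 0, C 8, D 4.
A and C advance.
Runoff: A is preferred to C by 23 voters; C by 8.
A wins the runoff.

A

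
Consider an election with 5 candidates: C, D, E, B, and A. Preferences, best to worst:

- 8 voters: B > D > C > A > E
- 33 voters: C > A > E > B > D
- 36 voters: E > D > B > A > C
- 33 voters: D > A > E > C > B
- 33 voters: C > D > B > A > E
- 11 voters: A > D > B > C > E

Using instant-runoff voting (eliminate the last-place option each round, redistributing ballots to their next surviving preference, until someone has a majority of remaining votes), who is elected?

Round 1: C 66, D 33, E 36, B 8, A 11. Eliminate B.
Round 2: C 66, D 41, E 36, A 11. Eliminate A.
Round 3: C 66, D 52, E 36. Eliminate E.
Round 4: C 66, D 88. D has a majority.

D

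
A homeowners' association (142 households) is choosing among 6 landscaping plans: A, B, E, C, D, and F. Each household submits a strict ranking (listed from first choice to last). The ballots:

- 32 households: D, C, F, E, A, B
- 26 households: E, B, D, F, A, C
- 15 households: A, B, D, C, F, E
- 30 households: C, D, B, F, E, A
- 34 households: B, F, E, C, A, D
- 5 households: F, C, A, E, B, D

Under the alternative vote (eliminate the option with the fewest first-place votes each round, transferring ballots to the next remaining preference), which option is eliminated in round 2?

A

Round 1: A 15, B 34, E 26, C 30, D 32, F 5. Eliminate F.
Round 2: A 15, B 34, E 26, C 35, D 32. Eliminate A.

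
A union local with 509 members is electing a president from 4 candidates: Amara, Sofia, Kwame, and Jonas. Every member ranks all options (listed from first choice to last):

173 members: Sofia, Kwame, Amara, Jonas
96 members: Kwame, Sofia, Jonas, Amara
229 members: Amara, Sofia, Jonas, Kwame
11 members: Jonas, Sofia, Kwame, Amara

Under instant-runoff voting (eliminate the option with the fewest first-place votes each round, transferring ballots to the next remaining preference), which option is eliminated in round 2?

Round 1: Amara 229, Sofia 173, Kwame 96, Jonas 11. Eliminate Jonas.
Round 2: Amara 229, Sofia 184, Kwame 96. Eliminate Kwame.

Kwame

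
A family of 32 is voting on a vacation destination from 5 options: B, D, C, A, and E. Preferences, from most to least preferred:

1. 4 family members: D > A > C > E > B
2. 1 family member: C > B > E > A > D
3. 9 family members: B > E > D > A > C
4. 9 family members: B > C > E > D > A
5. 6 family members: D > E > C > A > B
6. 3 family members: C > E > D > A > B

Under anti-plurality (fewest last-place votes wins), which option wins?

E

Last-place votes: B 13, D 1, C 9, A 9, E 0.
E is ranked last by the fewest voters, so E wins.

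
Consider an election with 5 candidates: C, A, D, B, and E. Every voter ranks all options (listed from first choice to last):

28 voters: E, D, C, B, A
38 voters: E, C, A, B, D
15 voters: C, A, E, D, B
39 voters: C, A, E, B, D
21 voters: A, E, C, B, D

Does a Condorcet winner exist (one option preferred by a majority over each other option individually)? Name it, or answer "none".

Checking pairwise contests:
E beats C 87–54.
C beats A 120–21.
C beats D 113–28.
C beats B 141–0.
A beats E 75–66.
Every option loses at least one head-to-head, so there is no Condorcet winner.

none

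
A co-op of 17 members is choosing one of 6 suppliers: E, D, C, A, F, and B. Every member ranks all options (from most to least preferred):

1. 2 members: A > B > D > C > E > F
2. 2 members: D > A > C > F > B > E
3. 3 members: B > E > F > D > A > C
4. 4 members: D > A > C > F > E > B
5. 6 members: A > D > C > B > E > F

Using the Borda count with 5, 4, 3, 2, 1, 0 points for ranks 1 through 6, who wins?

A

E: 2·1 + 2·0 + 3·4 + 4·1 + 6·1 = 24
D: 2·3 + 2·5 + 3·2 + 4·5 + 6·4 = 66
C: 2·2 + 2·3 + 3·0 + 4·3 + 6·3 = 40
A: 2·5 + 2·4 + 3·1 + 4·4 + 6·5 = 67
F: 2·0 + 2·2 + 3·3 + 4·2 + 6·0 = 21
B: 2·4 + 2·1 + 3·5 + 4·0 + 6·2 = 37
A has the highest Borda score (67).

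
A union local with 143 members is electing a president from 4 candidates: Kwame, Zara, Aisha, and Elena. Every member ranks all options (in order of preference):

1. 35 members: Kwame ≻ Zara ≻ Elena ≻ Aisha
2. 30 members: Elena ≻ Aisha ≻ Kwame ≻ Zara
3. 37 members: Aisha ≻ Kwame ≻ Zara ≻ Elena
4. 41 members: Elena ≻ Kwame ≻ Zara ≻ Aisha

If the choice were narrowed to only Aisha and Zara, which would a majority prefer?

Voters preferring Aisha to Zara: 67; preferring Zara to Aisha: 76.
Zara wins the head-to-head.

Zara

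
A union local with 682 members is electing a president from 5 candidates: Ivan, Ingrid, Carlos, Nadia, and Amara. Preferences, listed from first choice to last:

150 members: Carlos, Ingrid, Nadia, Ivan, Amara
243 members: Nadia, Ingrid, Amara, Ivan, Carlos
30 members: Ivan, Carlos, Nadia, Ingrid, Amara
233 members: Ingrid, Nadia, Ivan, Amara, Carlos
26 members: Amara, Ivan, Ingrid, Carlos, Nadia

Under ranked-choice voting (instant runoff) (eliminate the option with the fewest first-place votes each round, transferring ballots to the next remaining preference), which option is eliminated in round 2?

Round 1: Ivan 30, Ingrid 233, Carlos 150, Nadia 243, Amara 26. Eliminate Amara.
Round 2: Ivan 56, Ingrid 233, Carlos 150, Nadia 243. Eliminate Ivan.

Ivan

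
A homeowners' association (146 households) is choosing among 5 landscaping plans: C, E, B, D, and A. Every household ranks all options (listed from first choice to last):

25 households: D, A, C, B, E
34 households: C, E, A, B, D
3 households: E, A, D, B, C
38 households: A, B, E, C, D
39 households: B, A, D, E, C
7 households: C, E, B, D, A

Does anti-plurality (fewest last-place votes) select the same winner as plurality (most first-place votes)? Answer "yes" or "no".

Anti-plurality — last-place votes: C 42, E 25, B 0, D 72, A 7. Winner: B.
Plurality — first-place votes: C 41, E 3, B 39, D 25, A 38. Winner: C.
The two methods disagree.

no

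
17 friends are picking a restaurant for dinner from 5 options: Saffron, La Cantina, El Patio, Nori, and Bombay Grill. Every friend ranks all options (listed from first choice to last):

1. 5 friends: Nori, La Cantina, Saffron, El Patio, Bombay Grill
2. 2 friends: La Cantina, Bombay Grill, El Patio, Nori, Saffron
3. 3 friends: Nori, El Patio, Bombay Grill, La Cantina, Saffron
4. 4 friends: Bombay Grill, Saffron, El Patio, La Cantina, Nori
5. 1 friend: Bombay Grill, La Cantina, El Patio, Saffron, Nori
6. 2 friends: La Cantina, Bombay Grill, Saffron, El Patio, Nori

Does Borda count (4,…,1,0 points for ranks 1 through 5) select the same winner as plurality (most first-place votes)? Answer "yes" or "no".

no

Borda — scores: Saffron 27, La Cantina 41, El Patio 30, Nori 34, Bombay Grill 38. Winner: La Cantina.
Plurality — first-place votes: Saffron 0, La Cantina 4, El Patio 0, Nori 8, Bombay Grill 5. Winner: Nori.
The two methods disagree.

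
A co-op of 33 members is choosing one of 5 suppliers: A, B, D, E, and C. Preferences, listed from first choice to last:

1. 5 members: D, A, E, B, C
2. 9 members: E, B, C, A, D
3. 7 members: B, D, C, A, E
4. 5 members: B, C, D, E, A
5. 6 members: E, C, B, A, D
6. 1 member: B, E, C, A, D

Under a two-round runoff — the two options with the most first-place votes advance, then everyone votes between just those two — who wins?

Round 1 first-place votes: A 0, B 13, D 5, E 15, C 0.
E and B advance.
Runoff: E is preferred to B by 20 voters; B by 13.
E wins the runoff.

E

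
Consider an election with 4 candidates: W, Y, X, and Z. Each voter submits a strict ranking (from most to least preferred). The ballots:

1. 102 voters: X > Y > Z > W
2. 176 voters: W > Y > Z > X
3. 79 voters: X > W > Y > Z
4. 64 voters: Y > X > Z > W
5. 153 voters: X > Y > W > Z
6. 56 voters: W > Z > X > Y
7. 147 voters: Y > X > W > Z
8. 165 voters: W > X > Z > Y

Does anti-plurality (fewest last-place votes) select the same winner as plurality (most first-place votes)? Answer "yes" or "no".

yes

Anti-plurality — last-place votes: W 166, Y 221, X 176, Z 379. Winner: W.
Plurality — first-place votes: W 397, Y 211, X 334, Z 0. Winner: W.
The two methods agree.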